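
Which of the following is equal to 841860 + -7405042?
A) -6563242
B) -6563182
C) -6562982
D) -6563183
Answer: B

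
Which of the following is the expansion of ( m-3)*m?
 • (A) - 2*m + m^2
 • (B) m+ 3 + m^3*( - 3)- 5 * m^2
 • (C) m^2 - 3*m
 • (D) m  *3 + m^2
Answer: C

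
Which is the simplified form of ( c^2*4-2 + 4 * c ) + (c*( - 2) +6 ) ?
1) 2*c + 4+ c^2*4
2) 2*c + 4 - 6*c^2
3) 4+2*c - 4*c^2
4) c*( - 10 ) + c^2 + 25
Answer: 1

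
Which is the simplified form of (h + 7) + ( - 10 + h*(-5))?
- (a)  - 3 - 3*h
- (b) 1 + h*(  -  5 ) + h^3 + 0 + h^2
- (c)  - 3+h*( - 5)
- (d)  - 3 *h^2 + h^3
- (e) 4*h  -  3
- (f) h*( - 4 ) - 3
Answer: f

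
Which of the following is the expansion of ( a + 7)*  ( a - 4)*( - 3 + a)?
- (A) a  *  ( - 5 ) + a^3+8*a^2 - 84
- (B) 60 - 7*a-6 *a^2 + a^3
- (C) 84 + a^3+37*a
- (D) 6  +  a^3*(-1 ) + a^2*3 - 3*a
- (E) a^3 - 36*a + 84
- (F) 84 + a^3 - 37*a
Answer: F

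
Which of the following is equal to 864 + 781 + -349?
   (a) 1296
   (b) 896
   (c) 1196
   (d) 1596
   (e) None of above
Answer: a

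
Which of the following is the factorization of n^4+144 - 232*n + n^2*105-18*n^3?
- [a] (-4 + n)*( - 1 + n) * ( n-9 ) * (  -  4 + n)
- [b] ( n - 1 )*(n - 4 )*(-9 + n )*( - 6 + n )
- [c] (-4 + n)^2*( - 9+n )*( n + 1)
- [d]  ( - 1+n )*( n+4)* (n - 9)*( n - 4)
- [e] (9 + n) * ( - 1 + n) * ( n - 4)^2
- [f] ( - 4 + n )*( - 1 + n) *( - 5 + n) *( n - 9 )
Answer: a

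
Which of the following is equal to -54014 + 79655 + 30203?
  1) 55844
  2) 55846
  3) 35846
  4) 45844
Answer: 1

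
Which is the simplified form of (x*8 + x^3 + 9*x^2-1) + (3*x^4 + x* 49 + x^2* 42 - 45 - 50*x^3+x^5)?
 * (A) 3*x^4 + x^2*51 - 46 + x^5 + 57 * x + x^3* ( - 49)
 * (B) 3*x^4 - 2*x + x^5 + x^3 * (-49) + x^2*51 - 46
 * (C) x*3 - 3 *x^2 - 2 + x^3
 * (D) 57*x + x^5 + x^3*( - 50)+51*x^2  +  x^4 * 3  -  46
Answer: A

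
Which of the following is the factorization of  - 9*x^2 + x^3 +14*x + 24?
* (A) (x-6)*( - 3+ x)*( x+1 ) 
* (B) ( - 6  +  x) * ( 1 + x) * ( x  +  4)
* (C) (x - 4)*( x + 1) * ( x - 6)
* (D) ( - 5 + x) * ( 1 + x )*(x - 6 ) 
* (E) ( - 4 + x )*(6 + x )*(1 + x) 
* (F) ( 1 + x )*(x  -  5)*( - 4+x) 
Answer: C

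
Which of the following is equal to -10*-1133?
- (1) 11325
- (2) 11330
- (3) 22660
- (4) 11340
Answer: 2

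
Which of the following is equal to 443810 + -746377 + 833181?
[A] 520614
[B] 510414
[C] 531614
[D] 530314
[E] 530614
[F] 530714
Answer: E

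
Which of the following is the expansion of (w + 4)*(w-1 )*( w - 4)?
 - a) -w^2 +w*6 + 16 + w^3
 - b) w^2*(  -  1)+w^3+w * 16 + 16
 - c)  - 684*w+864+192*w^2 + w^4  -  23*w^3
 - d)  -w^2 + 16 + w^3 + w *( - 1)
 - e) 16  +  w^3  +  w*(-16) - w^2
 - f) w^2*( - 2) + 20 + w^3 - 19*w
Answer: e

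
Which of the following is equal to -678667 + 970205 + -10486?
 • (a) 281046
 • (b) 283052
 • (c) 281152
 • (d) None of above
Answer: d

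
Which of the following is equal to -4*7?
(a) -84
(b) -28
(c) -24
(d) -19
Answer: b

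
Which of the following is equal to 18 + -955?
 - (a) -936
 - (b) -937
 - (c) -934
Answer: b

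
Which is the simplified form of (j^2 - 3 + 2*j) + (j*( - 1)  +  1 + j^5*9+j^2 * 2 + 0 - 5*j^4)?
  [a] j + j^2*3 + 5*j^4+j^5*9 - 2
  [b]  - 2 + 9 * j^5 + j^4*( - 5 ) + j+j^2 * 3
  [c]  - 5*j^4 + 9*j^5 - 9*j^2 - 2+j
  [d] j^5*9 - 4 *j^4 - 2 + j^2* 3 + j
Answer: b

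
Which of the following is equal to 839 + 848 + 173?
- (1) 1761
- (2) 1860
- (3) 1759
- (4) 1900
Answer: 2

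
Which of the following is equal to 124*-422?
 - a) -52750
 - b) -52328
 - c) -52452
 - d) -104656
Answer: b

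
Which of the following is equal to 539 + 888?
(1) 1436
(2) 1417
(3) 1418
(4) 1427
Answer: 4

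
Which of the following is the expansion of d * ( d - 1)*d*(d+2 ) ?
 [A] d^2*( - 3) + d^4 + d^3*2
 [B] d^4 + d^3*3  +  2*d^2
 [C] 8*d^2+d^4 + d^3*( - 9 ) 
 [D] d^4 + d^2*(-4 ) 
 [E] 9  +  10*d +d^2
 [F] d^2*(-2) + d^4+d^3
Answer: F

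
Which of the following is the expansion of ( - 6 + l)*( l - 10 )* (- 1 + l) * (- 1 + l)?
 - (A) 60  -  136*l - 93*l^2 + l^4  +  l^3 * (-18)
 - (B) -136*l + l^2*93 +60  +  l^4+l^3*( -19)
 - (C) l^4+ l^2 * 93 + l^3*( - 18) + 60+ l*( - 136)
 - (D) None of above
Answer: C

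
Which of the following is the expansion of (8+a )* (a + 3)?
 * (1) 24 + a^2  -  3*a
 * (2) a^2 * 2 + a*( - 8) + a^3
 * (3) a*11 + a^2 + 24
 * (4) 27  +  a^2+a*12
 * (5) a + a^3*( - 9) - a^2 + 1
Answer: 3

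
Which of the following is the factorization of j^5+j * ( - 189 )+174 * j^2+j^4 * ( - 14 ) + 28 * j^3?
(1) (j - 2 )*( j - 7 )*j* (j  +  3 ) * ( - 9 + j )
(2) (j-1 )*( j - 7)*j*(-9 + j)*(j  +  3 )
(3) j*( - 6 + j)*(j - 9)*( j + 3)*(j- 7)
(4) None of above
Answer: 2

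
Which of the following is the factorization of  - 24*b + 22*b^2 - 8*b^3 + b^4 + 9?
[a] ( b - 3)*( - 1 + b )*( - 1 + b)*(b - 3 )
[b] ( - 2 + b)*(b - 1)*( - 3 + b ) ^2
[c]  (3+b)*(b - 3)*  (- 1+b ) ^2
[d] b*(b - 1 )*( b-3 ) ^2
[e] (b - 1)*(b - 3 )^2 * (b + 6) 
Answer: a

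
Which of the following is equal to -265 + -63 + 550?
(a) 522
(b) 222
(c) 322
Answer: b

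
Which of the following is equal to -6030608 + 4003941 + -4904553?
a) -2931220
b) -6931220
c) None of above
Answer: b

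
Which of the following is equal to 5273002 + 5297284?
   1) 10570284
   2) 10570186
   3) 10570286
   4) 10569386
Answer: 3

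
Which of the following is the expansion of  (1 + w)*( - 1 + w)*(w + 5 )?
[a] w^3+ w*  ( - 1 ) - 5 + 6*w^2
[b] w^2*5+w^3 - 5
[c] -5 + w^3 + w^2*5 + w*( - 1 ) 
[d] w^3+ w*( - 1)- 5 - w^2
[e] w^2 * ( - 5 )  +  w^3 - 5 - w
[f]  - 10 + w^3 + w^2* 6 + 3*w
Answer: c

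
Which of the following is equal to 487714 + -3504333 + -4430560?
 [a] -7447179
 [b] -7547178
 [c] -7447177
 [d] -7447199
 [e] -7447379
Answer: a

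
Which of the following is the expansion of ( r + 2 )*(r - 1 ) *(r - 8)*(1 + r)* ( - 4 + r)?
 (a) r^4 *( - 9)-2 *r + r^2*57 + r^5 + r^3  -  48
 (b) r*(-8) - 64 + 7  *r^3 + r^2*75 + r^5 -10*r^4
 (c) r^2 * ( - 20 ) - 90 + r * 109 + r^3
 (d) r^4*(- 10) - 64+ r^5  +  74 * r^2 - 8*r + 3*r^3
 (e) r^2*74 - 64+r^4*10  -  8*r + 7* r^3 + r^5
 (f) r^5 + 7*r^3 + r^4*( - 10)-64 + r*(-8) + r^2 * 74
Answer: f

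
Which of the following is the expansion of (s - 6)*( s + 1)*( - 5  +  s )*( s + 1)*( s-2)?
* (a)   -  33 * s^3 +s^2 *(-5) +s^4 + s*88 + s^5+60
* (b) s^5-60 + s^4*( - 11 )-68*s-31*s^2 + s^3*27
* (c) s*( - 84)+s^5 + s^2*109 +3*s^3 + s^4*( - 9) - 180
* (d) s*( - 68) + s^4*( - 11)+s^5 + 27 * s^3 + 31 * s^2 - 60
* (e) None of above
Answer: d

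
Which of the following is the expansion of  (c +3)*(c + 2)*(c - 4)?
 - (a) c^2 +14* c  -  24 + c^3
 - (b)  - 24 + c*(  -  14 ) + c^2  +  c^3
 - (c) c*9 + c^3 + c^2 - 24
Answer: b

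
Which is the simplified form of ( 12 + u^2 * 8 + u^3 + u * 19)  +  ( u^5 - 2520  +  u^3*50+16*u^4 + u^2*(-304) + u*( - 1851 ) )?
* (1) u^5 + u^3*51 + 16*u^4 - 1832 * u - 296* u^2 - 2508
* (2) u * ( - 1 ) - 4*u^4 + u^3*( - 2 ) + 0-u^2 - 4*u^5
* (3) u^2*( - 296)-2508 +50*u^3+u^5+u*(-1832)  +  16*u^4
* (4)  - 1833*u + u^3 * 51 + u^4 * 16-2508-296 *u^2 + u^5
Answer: 1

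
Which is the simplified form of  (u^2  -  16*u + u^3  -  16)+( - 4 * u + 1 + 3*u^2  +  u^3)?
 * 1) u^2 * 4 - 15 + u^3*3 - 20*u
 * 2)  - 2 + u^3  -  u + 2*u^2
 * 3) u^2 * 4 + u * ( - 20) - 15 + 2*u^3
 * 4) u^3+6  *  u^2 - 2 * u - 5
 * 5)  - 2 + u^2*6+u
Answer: 3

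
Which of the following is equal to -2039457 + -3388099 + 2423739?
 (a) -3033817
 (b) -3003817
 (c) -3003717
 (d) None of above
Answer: b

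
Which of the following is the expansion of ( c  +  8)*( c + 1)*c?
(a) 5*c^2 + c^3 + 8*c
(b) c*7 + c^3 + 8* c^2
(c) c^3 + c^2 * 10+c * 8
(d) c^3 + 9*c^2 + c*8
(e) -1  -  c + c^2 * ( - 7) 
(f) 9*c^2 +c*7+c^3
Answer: d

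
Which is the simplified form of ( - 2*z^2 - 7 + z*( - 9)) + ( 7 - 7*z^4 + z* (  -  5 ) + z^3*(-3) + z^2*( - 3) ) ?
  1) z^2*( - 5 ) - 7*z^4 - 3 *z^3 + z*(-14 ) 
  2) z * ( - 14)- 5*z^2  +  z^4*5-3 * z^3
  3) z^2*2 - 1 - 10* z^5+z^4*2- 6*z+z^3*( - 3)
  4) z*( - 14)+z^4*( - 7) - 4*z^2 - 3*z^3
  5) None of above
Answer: 1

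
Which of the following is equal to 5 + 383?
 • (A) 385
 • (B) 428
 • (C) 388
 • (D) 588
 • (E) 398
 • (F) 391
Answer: C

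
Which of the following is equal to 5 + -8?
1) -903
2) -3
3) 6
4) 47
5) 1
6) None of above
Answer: 2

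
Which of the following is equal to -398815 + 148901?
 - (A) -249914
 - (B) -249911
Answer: A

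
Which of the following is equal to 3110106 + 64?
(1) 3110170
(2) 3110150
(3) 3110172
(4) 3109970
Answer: 1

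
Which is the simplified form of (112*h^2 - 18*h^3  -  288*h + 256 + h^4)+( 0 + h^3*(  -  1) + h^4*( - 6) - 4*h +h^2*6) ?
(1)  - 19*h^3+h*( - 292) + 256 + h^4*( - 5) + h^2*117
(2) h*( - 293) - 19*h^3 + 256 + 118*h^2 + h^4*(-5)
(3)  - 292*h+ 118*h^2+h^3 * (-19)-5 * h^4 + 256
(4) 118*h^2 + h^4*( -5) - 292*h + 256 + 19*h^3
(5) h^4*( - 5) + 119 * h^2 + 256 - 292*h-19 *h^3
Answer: 3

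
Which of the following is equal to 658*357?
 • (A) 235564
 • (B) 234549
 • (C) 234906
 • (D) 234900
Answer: C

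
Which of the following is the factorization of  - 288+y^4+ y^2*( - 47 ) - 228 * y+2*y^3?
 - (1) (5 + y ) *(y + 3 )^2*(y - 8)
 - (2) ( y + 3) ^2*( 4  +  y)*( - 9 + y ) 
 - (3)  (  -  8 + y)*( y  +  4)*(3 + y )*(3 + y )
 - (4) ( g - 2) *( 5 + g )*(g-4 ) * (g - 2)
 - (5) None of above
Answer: 3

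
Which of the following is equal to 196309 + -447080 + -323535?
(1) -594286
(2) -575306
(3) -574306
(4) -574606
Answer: 3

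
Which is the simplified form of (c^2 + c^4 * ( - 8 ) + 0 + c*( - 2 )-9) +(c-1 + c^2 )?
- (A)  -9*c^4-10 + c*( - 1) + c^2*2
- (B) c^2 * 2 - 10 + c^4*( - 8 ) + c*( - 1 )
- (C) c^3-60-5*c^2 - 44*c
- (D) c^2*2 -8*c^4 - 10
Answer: B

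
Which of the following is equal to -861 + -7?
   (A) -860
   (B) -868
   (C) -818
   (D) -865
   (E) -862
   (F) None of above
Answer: B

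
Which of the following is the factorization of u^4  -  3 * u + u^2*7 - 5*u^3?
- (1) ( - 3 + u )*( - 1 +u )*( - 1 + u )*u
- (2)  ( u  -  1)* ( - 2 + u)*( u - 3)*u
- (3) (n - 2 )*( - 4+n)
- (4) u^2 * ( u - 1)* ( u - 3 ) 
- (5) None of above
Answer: 1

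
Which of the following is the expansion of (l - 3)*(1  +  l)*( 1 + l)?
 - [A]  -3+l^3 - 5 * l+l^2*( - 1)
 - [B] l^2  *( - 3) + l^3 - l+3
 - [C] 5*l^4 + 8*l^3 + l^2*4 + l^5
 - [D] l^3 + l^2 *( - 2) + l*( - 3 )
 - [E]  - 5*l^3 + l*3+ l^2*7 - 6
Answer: A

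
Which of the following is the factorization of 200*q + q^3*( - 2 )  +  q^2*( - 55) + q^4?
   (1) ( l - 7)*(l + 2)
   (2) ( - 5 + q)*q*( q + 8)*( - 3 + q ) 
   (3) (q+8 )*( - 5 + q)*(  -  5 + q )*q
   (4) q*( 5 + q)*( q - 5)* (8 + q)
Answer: 3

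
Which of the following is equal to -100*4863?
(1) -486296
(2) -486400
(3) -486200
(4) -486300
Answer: 4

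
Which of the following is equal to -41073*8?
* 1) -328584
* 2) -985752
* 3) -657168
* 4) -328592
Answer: 1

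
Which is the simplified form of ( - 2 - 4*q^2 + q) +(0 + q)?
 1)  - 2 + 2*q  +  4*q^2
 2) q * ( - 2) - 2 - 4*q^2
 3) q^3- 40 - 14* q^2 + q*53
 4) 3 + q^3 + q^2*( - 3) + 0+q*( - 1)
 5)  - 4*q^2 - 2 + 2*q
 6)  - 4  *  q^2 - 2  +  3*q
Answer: 5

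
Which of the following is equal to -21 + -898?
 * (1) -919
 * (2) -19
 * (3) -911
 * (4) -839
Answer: 1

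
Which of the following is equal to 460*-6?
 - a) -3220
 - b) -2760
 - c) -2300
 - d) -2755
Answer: b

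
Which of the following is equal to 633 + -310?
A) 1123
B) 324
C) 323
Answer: C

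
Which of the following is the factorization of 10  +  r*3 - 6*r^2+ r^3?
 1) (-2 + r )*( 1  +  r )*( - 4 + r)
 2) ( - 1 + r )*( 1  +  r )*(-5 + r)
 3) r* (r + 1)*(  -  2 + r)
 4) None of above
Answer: 4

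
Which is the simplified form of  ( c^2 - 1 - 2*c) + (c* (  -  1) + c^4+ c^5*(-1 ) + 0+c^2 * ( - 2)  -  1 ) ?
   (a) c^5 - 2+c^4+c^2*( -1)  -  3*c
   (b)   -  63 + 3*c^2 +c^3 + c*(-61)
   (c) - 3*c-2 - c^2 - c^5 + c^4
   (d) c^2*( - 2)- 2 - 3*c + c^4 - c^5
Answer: c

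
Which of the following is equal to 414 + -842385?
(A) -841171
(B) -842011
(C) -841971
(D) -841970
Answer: C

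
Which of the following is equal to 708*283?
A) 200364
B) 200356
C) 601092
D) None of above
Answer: A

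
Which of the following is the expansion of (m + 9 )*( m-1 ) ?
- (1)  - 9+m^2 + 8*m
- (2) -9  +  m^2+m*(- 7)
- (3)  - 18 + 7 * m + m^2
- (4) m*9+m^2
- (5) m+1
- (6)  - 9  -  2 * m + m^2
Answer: 1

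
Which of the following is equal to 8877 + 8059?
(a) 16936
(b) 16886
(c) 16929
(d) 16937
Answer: a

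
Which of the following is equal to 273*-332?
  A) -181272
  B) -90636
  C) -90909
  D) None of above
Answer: B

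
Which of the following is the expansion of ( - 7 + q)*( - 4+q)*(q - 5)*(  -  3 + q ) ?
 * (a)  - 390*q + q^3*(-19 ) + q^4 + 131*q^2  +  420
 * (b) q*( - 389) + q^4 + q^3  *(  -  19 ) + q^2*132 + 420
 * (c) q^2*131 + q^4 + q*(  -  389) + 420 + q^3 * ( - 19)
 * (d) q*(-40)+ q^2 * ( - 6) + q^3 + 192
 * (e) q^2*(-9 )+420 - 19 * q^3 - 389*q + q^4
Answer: c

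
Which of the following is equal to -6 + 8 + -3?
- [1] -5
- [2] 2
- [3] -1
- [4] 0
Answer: 3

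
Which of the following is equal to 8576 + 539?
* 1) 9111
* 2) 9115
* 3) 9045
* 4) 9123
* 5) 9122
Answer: 2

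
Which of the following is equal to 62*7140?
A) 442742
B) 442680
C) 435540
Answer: B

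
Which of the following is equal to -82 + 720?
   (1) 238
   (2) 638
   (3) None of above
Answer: 2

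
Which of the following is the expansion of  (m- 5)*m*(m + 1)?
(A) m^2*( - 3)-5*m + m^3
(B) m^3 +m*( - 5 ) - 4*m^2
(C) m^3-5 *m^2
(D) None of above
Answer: B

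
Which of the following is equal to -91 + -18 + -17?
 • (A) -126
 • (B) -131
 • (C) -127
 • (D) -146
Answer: A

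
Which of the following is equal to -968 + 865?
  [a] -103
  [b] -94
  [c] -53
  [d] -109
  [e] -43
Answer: a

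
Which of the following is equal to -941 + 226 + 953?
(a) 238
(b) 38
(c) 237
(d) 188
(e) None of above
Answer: a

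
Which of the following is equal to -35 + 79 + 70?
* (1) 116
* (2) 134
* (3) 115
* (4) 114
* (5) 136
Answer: 4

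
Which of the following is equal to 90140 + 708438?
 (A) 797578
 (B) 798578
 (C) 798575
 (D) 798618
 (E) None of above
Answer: B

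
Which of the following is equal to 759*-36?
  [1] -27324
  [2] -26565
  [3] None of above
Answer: 1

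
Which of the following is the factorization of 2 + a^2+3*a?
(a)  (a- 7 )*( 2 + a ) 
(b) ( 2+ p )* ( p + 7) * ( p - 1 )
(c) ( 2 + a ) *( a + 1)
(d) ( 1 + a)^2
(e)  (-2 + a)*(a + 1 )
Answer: c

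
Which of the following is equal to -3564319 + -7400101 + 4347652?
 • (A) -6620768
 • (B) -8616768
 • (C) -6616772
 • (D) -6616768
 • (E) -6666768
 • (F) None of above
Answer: D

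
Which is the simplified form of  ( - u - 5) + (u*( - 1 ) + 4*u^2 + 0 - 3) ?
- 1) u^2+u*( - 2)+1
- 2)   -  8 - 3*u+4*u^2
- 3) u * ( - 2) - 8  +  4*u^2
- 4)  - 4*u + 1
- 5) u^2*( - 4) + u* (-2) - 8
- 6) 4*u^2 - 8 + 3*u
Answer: 3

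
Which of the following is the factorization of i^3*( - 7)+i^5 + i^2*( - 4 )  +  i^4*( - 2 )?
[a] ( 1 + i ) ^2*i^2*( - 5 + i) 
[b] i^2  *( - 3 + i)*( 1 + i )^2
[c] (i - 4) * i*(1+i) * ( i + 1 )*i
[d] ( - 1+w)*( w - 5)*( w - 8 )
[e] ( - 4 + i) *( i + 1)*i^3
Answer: c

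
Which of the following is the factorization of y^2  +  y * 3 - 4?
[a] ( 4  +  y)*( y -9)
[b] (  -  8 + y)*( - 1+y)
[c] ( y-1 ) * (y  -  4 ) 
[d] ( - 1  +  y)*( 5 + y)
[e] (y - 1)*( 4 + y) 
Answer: e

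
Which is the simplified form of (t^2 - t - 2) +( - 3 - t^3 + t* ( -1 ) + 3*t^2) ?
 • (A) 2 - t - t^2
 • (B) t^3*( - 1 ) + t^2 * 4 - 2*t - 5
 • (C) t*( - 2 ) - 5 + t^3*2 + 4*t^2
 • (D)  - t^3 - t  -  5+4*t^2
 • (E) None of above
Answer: B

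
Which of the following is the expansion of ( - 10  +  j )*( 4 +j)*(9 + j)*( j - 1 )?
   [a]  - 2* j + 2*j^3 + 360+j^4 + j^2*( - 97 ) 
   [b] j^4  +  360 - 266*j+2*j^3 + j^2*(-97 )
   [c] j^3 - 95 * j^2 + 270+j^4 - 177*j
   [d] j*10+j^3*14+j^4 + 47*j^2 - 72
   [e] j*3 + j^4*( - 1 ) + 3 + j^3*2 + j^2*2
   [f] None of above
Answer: b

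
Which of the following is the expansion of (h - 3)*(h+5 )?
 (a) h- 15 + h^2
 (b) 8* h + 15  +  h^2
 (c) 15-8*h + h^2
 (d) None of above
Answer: d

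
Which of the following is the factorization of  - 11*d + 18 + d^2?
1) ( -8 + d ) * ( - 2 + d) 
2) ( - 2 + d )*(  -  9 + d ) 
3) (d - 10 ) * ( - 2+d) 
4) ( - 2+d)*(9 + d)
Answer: 2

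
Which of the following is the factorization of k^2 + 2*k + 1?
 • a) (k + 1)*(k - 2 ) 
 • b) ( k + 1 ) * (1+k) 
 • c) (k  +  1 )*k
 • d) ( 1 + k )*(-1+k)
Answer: b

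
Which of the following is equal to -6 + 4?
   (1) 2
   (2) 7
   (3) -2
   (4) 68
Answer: 3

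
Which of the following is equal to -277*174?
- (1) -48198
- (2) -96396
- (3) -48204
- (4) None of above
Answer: 1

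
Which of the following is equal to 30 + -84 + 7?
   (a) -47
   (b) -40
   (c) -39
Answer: a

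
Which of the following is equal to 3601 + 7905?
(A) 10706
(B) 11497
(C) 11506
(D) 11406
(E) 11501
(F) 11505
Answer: C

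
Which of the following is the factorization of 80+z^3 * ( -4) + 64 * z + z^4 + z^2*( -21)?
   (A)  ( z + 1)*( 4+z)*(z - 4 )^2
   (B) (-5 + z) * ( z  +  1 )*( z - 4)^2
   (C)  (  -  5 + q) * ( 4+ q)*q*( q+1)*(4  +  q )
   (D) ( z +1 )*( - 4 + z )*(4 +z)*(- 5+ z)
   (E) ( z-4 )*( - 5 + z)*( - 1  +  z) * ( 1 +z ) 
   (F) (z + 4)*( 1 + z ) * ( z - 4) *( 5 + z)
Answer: D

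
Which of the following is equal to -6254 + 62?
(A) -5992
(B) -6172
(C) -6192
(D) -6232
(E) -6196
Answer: C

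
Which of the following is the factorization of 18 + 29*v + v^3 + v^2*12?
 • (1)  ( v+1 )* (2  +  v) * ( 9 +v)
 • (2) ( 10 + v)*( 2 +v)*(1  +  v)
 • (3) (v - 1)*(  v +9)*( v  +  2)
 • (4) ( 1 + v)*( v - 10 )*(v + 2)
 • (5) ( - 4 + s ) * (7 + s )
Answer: 1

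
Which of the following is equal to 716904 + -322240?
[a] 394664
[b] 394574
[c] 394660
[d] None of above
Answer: a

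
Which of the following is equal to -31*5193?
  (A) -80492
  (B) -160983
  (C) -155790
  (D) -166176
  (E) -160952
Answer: B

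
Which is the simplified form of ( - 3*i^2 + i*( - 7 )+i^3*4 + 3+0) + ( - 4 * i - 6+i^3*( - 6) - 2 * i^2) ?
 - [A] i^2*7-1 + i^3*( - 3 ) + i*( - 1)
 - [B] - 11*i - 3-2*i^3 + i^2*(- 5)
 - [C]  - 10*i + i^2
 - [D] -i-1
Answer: B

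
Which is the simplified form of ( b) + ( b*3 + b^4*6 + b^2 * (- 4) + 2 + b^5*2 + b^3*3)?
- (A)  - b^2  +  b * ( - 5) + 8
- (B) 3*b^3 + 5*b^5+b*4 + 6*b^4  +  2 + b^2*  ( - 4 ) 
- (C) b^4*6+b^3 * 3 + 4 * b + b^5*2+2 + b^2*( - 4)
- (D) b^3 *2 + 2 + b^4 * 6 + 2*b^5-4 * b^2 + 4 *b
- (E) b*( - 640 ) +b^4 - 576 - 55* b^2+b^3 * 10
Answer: C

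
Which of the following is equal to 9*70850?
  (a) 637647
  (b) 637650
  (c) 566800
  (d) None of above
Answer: b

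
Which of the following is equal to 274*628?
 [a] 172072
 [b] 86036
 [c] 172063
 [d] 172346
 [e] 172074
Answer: a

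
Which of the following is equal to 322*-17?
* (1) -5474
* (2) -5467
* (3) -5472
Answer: 1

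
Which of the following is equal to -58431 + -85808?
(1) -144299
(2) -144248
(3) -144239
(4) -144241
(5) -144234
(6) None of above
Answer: 3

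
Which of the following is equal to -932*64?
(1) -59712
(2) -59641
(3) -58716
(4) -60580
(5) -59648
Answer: 5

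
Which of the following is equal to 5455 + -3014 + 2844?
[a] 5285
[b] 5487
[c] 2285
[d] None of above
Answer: a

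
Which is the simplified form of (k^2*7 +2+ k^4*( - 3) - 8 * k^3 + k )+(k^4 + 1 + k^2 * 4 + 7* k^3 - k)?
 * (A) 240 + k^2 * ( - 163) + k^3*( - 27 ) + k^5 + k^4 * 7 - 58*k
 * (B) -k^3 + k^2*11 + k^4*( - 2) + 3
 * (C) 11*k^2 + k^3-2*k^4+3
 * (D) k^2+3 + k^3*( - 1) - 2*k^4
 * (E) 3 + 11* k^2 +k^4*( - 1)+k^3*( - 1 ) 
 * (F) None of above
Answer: B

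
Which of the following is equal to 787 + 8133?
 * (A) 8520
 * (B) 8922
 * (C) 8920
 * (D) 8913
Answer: C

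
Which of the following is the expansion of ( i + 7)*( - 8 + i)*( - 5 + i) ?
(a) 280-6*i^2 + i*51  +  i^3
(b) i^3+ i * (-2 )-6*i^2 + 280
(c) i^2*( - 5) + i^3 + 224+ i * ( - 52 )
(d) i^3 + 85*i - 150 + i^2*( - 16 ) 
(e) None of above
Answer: e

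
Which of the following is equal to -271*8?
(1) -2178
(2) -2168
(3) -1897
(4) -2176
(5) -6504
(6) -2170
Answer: 2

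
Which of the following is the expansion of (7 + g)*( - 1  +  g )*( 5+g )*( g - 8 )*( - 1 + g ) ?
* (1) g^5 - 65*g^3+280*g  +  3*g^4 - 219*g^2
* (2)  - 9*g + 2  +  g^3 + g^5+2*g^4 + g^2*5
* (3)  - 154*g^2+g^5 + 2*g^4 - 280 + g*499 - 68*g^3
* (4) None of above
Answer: 3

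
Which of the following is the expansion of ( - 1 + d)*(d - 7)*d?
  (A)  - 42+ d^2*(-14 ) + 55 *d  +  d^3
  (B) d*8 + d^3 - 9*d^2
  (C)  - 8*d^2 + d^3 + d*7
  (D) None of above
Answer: C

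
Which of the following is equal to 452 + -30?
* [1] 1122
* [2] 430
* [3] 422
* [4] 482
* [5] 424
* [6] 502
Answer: 3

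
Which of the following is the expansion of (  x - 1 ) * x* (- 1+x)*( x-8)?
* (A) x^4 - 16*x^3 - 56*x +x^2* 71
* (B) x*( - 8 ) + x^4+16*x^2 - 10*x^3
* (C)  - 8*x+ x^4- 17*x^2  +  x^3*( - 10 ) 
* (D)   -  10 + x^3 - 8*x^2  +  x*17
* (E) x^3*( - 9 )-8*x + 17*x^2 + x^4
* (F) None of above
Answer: F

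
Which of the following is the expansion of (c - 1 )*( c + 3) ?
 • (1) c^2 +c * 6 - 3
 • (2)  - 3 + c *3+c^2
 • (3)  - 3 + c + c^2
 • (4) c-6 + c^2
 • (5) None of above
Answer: 5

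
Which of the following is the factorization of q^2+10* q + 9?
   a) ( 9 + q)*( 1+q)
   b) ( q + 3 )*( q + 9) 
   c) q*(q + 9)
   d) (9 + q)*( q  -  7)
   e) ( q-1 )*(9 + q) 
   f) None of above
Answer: a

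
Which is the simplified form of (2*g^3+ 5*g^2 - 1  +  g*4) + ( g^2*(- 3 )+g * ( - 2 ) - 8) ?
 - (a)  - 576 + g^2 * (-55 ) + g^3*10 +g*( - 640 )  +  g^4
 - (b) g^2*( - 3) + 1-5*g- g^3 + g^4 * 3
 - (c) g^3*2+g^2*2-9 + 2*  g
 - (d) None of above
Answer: c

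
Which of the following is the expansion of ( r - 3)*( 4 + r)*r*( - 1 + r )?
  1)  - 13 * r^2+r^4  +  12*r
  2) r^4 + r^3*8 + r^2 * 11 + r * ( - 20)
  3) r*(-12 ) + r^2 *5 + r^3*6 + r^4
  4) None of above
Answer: 1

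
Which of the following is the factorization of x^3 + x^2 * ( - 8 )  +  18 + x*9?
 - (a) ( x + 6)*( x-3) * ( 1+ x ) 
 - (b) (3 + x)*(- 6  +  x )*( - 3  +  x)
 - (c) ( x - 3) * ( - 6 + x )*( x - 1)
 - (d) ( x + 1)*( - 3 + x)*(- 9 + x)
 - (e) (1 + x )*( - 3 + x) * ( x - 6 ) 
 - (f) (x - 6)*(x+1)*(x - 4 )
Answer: e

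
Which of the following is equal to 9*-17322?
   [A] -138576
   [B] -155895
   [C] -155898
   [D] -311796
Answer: C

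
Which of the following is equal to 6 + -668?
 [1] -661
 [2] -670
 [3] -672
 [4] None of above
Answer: 4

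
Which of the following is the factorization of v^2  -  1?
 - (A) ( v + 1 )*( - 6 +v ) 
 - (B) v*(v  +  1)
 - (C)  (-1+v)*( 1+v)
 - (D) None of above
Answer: C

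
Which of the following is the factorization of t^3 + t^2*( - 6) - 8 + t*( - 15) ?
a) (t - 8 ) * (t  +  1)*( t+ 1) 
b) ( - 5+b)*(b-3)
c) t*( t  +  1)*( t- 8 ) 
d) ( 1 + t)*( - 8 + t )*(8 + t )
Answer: a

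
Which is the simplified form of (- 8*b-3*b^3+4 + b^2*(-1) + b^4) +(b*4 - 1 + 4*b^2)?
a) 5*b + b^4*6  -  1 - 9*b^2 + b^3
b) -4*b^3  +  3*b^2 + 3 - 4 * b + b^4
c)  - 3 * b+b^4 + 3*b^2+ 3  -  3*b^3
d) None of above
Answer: d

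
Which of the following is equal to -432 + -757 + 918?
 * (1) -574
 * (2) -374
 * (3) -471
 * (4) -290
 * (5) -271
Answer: 5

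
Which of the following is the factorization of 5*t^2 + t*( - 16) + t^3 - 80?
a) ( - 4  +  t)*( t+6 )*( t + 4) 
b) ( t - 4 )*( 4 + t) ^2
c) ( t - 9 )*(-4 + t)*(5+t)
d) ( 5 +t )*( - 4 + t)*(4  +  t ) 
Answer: d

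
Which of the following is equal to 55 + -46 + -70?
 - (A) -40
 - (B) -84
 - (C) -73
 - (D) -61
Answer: D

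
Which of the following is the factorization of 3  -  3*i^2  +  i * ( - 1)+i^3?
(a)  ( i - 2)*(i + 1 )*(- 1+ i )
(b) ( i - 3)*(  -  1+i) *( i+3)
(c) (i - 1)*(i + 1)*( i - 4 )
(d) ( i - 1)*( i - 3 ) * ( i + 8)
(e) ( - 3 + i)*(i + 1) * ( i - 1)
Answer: e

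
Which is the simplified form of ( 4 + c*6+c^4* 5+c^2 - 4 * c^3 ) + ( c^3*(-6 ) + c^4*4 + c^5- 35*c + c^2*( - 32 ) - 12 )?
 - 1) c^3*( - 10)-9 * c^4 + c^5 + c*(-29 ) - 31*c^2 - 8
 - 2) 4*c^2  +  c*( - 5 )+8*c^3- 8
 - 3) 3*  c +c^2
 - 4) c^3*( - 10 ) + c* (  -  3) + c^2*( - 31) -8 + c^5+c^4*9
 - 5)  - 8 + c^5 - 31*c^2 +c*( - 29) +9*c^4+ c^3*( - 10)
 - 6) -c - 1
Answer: 5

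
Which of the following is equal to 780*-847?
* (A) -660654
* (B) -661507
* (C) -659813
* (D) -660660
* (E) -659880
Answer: D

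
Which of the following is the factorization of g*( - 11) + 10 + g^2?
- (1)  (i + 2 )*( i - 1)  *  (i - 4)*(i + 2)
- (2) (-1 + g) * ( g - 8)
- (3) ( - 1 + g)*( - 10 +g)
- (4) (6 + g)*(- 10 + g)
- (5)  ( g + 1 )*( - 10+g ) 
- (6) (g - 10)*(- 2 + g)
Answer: 3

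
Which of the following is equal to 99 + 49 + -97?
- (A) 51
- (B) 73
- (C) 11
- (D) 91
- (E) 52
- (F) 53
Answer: A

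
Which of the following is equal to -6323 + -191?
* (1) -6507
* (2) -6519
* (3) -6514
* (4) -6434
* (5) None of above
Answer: 3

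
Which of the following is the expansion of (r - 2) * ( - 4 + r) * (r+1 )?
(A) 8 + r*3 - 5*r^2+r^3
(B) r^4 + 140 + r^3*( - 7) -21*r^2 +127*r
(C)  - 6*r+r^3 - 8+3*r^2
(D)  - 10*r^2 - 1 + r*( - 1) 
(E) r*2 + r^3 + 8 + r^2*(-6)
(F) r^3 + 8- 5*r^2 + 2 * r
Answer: F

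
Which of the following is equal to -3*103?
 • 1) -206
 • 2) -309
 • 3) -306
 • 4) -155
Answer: 2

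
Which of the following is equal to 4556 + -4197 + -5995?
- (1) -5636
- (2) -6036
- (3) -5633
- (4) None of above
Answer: 1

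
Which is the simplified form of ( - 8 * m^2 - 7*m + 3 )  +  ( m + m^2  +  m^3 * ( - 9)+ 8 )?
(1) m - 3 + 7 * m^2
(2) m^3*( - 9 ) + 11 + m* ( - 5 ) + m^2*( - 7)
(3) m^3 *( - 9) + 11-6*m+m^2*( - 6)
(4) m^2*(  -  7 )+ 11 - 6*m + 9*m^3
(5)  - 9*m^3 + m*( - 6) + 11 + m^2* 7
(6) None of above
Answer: 6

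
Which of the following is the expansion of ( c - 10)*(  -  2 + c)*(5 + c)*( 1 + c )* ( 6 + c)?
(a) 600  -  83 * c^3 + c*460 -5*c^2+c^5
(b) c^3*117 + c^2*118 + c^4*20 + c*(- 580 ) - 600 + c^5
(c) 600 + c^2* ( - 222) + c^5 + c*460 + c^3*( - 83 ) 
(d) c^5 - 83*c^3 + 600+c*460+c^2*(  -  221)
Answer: c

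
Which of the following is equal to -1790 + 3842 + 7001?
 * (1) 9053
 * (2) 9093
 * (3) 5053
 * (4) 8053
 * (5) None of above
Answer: 1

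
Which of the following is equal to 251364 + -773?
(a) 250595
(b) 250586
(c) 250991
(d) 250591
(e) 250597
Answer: d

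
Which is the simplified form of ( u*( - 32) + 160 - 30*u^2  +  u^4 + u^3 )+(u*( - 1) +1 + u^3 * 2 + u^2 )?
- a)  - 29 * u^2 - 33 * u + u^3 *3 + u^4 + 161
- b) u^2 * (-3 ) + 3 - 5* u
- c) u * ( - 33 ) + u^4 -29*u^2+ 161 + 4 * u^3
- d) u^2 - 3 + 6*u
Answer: a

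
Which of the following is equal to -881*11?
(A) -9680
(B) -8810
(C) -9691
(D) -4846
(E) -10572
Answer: C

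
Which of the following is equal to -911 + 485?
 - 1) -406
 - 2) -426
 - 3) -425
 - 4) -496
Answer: 2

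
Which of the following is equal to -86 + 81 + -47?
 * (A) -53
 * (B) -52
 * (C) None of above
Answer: B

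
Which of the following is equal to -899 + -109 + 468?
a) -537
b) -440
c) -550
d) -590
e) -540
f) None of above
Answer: e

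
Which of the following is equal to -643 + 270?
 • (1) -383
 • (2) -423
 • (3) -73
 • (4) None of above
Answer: 4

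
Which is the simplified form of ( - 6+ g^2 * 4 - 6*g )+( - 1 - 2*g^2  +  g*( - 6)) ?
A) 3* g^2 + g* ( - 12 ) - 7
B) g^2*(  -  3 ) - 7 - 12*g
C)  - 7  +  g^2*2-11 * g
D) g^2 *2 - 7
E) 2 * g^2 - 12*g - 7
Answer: E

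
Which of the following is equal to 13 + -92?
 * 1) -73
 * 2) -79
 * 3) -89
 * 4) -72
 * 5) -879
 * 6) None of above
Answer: 2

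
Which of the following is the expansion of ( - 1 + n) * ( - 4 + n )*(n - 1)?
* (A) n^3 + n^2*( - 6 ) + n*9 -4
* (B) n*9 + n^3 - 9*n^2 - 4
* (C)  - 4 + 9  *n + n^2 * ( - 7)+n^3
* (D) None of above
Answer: A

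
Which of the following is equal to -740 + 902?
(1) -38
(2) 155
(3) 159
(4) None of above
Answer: 4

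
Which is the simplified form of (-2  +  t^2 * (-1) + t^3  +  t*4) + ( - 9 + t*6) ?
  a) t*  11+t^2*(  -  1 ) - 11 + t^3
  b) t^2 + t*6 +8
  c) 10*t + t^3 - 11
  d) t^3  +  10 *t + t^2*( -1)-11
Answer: d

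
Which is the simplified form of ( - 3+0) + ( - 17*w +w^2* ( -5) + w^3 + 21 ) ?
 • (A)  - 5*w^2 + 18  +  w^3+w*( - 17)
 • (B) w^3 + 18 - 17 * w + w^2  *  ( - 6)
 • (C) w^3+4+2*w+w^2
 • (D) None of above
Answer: A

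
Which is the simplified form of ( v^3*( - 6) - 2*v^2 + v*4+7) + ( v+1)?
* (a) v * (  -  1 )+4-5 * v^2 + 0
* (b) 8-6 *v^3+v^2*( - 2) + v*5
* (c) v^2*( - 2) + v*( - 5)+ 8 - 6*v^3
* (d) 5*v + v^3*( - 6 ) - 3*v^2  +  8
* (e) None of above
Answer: b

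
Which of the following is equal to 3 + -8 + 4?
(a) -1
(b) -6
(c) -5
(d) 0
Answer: a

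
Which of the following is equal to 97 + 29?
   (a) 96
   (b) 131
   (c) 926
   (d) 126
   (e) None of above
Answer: d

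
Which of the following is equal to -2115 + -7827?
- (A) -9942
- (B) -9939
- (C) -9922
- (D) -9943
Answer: A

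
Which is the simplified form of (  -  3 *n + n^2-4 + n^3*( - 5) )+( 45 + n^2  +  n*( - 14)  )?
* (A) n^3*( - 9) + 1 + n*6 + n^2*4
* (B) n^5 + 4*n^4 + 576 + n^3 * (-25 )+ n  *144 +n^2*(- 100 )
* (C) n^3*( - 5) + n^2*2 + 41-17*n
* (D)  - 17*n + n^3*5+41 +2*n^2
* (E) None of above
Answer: C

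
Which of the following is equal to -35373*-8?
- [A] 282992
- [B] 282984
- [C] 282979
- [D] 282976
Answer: B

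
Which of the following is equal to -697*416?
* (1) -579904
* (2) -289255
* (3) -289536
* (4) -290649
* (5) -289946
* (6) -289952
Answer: 6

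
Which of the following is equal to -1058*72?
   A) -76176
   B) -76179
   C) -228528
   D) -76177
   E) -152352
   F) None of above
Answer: A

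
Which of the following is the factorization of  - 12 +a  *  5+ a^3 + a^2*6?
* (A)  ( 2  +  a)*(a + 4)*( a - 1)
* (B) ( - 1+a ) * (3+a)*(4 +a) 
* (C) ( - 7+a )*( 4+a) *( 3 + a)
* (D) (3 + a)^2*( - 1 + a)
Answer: B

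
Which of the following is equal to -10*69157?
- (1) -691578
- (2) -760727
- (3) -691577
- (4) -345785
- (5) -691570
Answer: 5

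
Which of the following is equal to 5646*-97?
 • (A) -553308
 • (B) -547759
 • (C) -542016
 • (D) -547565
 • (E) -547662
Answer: E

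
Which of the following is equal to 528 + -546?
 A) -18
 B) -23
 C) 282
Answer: A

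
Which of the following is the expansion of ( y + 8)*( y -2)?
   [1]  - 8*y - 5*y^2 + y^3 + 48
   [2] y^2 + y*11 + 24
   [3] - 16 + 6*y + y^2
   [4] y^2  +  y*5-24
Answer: 3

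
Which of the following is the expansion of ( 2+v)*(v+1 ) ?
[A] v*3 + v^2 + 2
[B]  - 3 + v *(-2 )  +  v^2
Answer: A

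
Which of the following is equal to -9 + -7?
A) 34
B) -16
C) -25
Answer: B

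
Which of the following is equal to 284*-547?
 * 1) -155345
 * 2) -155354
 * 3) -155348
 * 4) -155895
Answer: 3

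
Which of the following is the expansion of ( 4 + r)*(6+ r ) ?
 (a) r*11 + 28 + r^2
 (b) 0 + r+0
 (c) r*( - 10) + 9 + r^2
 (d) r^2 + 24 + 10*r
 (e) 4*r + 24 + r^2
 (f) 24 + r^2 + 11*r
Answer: d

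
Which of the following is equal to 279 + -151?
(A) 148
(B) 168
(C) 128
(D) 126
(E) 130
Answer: C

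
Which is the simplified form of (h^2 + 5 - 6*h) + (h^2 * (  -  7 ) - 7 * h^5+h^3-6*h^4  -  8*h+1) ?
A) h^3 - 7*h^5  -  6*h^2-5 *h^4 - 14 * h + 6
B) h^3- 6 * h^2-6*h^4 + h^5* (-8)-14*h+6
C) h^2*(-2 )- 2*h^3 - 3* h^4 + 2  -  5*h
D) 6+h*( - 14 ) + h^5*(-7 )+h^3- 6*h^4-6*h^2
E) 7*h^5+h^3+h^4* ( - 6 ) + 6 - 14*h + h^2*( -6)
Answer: D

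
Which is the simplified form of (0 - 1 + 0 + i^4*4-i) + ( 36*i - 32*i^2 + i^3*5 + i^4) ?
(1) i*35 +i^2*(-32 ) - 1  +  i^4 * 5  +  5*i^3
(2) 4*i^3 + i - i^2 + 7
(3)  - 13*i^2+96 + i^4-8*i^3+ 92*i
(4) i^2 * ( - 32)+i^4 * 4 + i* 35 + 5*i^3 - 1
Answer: 1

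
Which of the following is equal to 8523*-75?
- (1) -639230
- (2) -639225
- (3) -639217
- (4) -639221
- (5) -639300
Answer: 2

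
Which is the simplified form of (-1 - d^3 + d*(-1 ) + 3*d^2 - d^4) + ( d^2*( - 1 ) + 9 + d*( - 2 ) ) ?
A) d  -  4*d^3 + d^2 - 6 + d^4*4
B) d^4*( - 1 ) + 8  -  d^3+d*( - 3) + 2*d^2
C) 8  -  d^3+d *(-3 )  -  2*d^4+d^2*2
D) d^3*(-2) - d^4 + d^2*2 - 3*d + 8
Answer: B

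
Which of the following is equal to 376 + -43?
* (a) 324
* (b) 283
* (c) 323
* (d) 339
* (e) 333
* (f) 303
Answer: e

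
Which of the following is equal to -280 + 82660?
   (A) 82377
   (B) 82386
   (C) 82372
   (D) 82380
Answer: D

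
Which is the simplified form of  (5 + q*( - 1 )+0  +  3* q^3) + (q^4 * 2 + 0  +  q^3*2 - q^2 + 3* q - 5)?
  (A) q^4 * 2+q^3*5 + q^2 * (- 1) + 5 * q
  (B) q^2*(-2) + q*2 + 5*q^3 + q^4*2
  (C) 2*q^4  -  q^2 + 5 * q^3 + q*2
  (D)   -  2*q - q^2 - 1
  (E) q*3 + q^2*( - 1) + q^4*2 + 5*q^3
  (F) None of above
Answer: C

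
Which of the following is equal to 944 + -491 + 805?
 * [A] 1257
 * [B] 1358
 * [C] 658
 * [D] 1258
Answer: D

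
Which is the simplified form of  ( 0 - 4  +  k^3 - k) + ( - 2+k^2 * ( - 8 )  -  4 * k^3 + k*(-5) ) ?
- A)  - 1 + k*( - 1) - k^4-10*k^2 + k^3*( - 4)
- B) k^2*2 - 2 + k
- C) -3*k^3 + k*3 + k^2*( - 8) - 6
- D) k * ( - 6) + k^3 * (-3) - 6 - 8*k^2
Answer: D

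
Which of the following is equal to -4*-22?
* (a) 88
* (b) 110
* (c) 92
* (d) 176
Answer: a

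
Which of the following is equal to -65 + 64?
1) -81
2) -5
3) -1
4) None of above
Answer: 3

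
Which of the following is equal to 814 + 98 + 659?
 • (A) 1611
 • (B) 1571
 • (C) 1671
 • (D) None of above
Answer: B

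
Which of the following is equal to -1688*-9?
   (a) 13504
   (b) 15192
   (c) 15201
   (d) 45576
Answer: b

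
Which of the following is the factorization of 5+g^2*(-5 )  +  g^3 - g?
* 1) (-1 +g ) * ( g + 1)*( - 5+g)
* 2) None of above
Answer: 1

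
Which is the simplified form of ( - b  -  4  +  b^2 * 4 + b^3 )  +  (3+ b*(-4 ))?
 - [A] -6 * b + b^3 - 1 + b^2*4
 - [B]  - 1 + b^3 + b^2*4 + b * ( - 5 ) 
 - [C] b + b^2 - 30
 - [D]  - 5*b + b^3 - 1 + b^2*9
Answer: B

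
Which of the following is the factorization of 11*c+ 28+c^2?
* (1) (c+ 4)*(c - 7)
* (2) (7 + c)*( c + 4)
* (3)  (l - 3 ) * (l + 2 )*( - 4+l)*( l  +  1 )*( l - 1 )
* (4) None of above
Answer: 2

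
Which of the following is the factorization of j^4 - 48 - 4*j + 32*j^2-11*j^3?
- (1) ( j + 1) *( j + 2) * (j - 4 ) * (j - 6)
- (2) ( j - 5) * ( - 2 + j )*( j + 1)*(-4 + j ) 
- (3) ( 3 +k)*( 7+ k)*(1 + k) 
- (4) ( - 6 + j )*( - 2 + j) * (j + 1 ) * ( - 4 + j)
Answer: 4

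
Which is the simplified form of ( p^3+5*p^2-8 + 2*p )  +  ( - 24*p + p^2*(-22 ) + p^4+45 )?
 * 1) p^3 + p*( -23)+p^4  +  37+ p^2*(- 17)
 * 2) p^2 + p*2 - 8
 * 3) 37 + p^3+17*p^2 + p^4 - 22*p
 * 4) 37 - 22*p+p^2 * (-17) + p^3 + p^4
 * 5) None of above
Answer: 4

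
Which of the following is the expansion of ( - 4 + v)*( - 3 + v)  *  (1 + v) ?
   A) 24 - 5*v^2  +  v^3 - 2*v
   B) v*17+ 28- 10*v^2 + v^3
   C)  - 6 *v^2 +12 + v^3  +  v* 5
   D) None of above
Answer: C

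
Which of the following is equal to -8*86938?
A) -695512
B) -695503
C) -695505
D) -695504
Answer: D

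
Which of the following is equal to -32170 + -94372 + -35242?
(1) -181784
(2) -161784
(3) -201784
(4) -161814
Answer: 2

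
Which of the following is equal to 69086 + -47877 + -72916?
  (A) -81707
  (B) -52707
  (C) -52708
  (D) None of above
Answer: D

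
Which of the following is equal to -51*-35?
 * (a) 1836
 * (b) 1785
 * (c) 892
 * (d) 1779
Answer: b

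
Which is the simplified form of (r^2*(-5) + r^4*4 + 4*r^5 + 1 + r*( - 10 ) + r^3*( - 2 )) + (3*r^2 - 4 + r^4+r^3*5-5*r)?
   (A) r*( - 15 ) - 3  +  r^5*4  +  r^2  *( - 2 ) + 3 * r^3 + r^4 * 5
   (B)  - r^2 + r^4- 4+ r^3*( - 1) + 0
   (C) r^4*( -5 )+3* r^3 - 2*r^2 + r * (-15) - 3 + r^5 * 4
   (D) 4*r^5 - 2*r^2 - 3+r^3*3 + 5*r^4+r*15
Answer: A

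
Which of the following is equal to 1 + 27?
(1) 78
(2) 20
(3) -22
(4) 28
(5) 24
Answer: 4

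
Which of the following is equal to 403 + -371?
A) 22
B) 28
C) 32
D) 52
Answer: C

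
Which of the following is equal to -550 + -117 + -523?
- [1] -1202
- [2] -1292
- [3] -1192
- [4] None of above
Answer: 4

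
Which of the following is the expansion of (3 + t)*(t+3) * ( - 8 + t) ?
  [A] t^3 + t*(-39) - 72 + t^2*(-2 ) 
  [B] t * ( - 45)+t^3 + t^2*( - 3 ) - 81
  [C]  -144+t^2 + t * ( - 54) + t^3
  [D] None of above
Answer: A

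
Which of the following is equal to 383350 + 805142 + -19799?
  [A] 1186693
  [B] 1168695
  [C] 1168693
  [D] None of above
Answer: C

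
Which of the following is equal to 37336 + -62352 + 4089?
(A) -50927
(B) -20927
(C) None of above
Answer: B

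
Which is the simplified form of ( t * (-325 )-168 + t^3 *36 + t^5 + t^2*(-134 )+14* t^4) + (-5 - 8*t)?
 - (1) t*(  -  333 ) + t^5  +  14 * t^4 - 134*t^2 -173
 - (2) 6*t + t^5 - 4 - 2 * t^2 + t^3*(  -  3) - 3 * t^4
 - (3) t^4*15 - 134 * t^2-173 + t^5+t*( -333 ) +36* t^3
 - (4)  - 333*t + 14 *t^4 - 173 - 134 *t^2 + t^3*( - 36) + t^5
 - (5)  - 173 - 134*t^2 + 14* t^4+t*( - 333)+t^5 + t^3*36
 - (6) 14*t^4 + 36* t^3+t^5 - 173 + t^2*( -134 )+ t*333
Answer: 5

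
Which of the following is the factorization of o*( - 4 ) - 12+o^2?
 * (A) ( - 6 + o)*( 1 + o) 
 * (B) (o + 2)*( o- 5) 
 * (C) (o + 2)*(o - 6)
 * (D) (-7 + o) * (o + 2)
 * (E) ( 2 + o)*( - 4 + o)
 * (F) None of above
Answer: C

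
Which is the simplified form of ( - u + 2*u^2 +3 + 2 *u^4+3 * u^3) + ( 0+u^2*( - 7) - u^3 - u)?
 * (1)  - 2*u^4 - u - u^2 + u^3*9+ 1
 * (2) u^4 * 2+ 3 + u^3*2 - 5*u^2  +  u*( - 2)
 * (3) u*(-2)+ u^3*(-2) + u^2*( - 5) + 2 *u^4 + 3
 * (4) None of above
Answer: 2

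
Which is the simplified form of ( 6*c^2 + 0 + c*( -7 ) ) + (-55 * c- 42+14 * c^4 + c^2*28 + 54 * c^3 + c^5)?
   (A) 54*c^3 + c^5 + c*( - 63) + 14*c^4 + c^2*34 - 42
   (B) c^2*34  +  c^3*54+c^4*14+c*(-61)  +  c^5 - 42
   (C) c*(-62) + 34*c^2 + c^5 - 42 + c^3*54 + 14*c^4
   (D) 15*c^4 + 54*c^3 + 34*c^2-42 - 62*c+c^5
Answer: C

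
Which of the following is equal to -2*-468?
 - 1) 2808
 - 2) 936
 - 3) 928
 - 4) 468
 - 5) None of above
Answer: 2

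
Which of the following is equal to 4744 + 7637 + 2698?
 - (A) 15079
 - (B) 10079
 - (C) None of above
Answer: A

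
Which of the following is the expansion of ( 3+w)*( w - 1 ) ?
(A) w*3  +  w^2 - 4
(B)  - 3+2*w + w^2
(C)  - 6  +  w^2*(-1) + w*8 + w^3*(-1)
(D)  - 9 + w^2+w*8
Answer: B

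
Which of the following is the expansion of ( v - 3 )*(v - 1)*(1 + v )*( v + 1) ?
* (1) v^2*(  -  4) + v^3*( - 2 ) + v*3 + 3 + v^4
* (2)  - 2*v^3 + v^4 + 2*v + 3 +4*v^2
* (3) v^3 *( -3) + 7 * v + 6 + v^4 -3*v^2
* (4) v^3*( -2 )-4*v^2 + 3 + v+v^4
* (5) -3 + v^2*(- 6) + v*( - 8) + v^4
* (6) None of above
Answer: 6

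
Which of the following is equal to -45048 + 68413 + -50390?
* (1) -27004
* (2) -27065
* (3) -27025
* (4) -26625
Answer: 3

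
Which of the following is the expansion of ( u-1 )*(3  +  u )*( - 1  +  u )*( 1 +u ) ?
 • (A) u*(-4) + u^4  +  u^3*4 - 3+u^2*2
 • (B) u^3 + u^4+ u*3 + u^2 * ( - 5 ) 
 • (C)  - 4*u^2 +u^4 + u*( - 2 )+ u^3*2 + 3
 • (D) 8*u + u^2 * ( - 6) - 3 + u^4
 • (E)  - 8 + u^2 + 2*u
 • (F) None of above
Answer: C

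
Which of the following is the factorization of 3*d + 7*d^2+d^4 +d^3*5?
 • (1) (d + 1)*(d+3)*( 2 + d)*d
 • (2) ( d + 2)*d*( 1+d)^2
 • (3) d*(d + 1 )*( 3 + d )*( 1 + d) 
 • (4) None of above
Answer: 3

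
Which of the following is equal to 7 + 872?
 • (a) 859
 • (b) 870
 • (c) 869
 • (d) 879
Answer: d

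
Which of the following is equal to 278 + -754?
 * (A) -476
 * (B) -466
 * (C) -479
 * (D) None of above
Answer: A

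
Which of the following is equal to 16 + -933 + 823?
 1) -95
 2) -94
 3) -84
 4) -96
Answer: 2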